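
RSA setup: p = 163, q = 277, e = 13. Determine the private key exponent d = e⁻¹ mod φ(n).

17197

φ(n) = (p−1)(q−1) = 162·276 = 44712.
Need d with 13·d ≡ 1 (mod 44712). Apply the extended Euclidean algorithm:
44712 = 3439·13 + 5
13 = 2·5 + 3
5 = 1·3 + 2
3 = 1·2 + 1
2 = 2·1 + 0
Back-substitute:
1 = 3 − 2
1 = −5 + 2·3
1 = 2·13 − 5·5
1 = −5·44712 + 17197·13
So 13·17197 ≡ 1 (mod 44712), hence d = 17197.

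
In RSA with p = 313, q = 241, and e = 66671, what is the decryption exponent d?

56591

φ(n) = (p−1)(q−1) = 312·240 = 74880.
Need d with 66671·d ≡ 1 (mod 74880). Apply the extended Euclidean algorithm:
74880 = 1·66671 + 8209
66671 = 8·8209 + 999
8209 = 8·999 + 217
999 = 4·217 + 131
217 = 1·131 + 86
131 = 1·86 + 45
86 = 1·45 + 41
45 = 1·41 + 4
41 = 10·4 + 1
4 = 4·1 + 0
Back-substitute:
1 = 41 − 10·4
1 = −10·45 + 11·41
1 = 11·86 − 21·45
1 = −21·131 + 32·86
1 = 32·217 − 53·131
1 = −53·999 + 244·217
1 = 244·8209 − 2005·999
1 = −2005·66671 + 16284·8209
1 = 16284·74880 − 18289·66671
So 66671·(-18289) ≡ 1 (mod 74880), hence d ≡ -18289 ≡ 56591 (mod 74880).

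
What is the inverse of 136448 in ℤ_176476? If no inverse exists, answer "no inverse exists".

no inverse exists

Euclidean algorithm on 176476, 136448:
176476 = 1×136448 + 40028
136448 = 3×40028 + 16364
40028 = 2×16364 + 7300
16364 = 2×7300 + 1764
7300 = 4×1764 + 244
1764 = 7×244 + 56
244 = 4×56 + 20
56 = 2×20 + 16
20 = 1×16 + 4
16 = 4×4 + 0
Since gcd = 4 > 1, 136448 is not a unit mod 176476.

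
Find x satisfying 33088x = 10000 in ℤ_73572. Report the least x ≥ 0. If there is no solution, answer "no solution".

4225

First find gcd(33088, 73572):
73572 = 2·33088 + 7396
33088 = 4·7396 + 3504
7396 = 2·3504 + 388
3504 = 9·388 + 12
388 = 32·12 + 4
12 = 3·4 + 0
gcd = 4 and 4 | 10000, so solutions exist. Divide through by 4: 8272x ≡ 2500 (mod 18393).
Now find 8272⁻¹ mod 18393:
18393 = 2*8272 + 1849
8272 = 4*1849 + 876
1849 = 2*876 + 97
876 = 9*97 + 3
97 = 32*3 + 1
3 = 3*1 + 0
Back-substitute:
1 = 97 − 32·3
1 = −32·876 + 289·97
1 = 289·1849 − 610·876
1 = −610·8272 + 2729·1849
1 = 2729·18393 − 6068·8272
So 8272·(-6068) ≡ 1 (mod 18393), i.e. 8272⁻¹ ≡ 12325.
Then x ≡ 12325·2500 ≡ 4225 (mod 18393); the smallest non-negative solution is x = 4225.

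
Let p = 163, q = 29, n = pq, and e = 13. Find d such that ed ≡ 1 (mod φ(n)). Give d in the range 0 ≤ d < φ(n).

φ(n) = (p−1)(q−1) = 162·28 = 4536.
Need d with 13·d ≡ 1 (mod 4536). Apply the extended Euclidean algorithm:
4536 = 348×13 + 12
13 = 1×12 + 1
12 = 12×1 + 0
Back-substitute:
1 = 13 − 12
1 = −4536 + 349·13
So 13·349 ≡ 1 (mod 4536), hence d = 349.

349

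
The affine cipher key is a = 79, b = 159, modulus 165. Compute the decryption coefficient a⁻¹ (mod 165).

94

Extended Euclidean algorithm:
165 = 2*79 + 7
79 = 11*7 + 2
7 = 3*2 + 1
2 = 2*1 + 0
The gcd is 1. Working backward:
1 = 7 − 3·2
1 = −3·79 + 34·7
1 = 34·165 − 71·79
So 79·(-71) ≡ 1 (mod 165), and -71 ≡ 94 (mod 165).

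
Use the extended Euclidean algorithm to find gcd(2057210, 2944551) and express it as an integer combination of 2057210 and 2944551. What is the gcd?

1

Apply Euclid's algorithm to 2944551 and 2057210:
2944551 = 1·2057210 + 887341
2057210 = 2·887341 + 282528
887341 = 3·282528 + 39757
282528 = 7·39757 + 4229
39757 = 9·4229 + 1696
4229 = 2·1696 + 837
1696 = 2·837 + 22
837 = 38·22 + 1
22 = 22·1 + 0
gcd(2057210, 2944551) = 1.
Working backward:
1 = 837 − 38·22
1 = −38·1696 + 77·837
1 = 77·4229 − 192·1696
1 = −192·39757 + 1805·4229
1 = 1805·282528 − 12827·39757
1 = −12827·887341 + 40286·282528
1 = 40286·2057210 − 93399·887341
1 = −93399·2944551 + 133685·2057210
So 1 = (-93399)·2944551 + (133685)·2057210.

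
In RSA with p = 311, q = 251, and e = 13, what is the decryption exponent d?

φ(n) = (p−1)(q−1) = 310·250 = 77500.
Need d with 13·d ≡ 1 (mod 77500). Apply the extended Euclidean algorithm:
77500 = 5961×13 + 7
13 = 1×7 + 6
7 = 1×6 + 1
6 = 6×1 + 0
Back-substitute:
1 = 7 − 6
1 = −13 + 2·7
1 = 2·77500 − 11923·13
So 13·(-11923) ≡ 1 (mod 77500), hence d ≡ -11923 ≡ 65577 (mod 77500).

65577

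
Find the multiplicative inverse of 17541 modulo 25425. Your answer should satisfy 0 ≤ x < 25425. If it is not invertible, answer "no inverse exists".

Euclidean algorithm on 25425, 17541:
25425 = 1·17541 + 7884
17541 = 2·7884 + 1773
7884 = 4·1773 + 792
1773 = 2·792 + 189
792 = 4·189 + 36
189 = 5·36 + 9
36 = 4·9 + 0
The gcd is 9, not 1, hence no inverse exists.

no inverse exists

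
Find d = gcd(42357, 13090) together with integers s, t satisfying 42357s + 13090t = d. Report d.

7

Repeated division:
42357 = 3·13090 + 3087
13090 = 4·3087 + 742
3087 = 4·742 + 119
742 = 6·119 + 28
119 = 4·28 + 7
28 = 4·7 + 0
gcd(42357, 13090) = 7.
Express as a combination:
7 = 119 − 4·28
7 = −4·742 + 25·119
7 = 25·3087 − 104·742
7 = −104·13090 + 441·3087
7 = 441·42357 − 1427·13090
So 7 = (441)·42357 + (-1427)·13090.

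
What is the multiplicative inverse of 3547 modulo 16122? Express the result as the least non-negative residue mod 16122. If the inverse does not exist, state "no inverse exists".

14113

Apply the Euclidean algorithm to 16122 and 3547:
16122 = 4×3547 + 1934
3547 = 1×1934 + 1613
1934 = 1×1613 + 321
1613 = 5×321 + 8
321 = 40×8 + 1
8 = 8×1 + 0
Since gcd(3547, 16122) = 1, back-substitute to write 1 as a combination:
1 = 321 − 40·8
1 = −40·1613 + 201·321
1 = 201·1934 − 241·1613
1 = −241·3547 + 442·1934
1 = 442·16122 − 2009·3547
So 3547·(-2009) ≡ 1 (mod 16122), and -2009 ≡ 14113 (mod 16122).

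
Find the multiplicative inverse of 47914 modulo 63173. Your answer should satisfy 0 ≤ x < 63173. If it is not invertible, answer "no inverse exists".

15372

gcd(63173, 47914) by repeated division:
63173 = 1×47914 + 15259
47914 = 3×15259 + 2137
15259 = 7×2137 + 300
2137 = 7×300 + 37
300 = 8×37 + 4
37 = 9×4 + 1
4 = 4×1 + 0
Since gcd(47914, 63173) = 1, back-substitute to write 1 as a combination:
1 = 37 − 9·4
1 = −9·300 + 73·37
1 = 73·2137 − 520·300
1 = −520·15259 + 3713·2137
1 = 3713·47914 − 11659·15259
1 = −11659·63173 + 15372·47914
So 47914·15372 ≡ 1 (mod 63173).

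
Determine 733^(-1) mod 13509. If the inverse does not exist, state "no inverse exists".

2230

gcd(13509, 733) by repeated division:
13509 = 18·733 + 315
733 = 2·315 + 103
315 = 3·103 + 6
103 = 17·6 + 1
6 = 6·1 + 0
The gcd is 1. Working backward:
1 = 103 − 17·6
1 = −17·315 + 52·103
1 = 52·733 − 121·315
1 = −121·13509 + 2230·733
So 733·2230 ≡ 1 (mod 13509).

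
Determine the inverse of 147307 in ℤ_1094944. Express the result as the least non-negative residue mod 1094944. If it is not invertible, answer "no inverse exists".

834883

Extended Euclidean algorithm:
1094944 = 7·147307 + 63795
147307 = 2·63795 + 19717
63795 = 3·19717 + 4644
19717 = 4·4644 + 1141
4644 = 4·1141 + 80
1141 = 14·80 + 21
80 = 3·21 + 17
21 = 1·17 + 4
17 = 4·4 + 1
4 = 4·1 + 0
Since gcd(147307, 1094944) = 1, back-substitute to write 1 as a combination:
1 = 17 − 4·4
1 = −4·21 + 5·17
1 = 5·80 − 19·21
1 = −19·1141 + 271·80
1 = 271·4644 − 1103·1141
1 = −1103·19717 + 4683·4644
1 = 4683·63795 − 15152·19717
1 = −15152·147307 + 34987·63795
1 = 34987·1094944 − 260061·147307
Hence 147307⁻¹ ≡ -260061 ≡ 834883 (mod 1094944).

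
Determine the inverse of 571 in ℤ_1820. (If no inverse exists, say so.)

51

gcd(1820, 571) by repeated division:
1820 = 3*571 + 107
571 = 5*107 + 36
107 = 2*36 + 35
36 = 1*35 + 1
35 = 35*1 + 0
gcd = 1, so the inverse exists. Back-substitute:
1 = 36 − 35
1 = −107 + 3·36
1 = 3·571 − 16·107
1 = −16·1820 + 51·571
So 571·51 ≡ 1 (mod 1820).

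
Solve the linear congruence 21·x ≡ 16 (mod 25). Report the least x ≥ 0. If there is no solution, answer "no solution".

First find gcd(21, 25):
25 = 1×21 + 4
21 = 5×4 + 1
4 = 4×1 + 0
gcd = 1, so a unique solution mod 25 exists.
Back-substitute for the Bézout coefficients:
1 = 21 − 5·4
1 = −5·25 + 6·21
So 21·(6) ≡ 1 (mod 25), giving 21⁻¹ ≡ 6.
x ≡ 21⁻¹·16 ≡ 6·16 ≡ 21 (mod 25).

21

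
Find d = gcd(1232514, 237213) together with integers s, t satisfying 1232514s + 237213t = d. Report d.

Euclidean algorithm:
1232514 = 5·237213 + 46449
237213 = 5·46449 + 4968
46449 = 9·4968 + 1737
4968 = 2·1737 + 1494
1737 = 1·1494 + 243
1494 = 6·243 + 36
243 = 6·36 + 27
36 = 1·27 + 9
27 = 3·9 + 0
gcd(1232514, 237213) = 9.
Back-substituting:
9 = 36 − 27
9 = −243 + 7·36
9 = 7·1494 − 43·243
9 = −43·1737 + 50·1494
9 = 50·4968 − 143·1737
9 = −143·46449 + 1337·4968
9 = 1337·237213 − 6828·46449
9 = −6828·1232514 + 35477·237213
So 9 = (-6828)·1232514 + (35477)·237213.

9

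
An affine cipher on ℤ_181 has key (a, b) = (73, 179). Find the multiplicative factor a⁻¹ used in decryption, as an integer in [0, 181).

62

Run Euclid on (181, 73):
181 = 2·73 + 35
73 = 2·35 + 3
35 = 11·3 + 2
3 = 1·2 + 1
2 = 2·1 + 0
Since gcd(73, 181) = 1, back-substitute to write 1 as a combination:
1 = 3 − 2
1 = −35 + 12·3
1 = 12·73 − 25·35
1 = −25·181 + 62·73
So 73·62 ≡ 1 (mod 181).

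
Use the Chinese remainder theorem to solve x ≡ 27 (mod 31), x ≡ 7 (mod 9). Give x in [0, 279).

Write x = 27 + 31·k. Then 31·k ≡ 7 − 27 ≡ 7 (mod 9).
Need 31⁻¹ mod 9. Extended Euclid on (9, 4):
9 = 2*4 + 1
4 = 4*1 + 0
Back-substitute:
1 = 9 − 2·4
31⁻¹ ≡ 7 (mod 9), so k ≡ 7·7 ≡ 4 (mod 9).
x = 27 + 31·4 = 151.

151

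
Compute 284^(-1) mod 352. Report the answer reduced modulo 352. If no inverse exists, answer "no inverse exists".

Euclidean algorithm on 352, 284:
352 = 1*284 + 68
284 = 4*68 + 12
68 = 5*12 + 8
12 = 1*8 + 4
8 = 2*4 + 0
The gcd is 4, not 1, hence no inverse exists.

no inverse exists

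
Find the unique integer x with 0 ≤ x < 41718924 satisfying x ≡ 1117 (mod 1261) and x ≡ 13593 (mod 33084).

29987697

Write x = 1117 + 1261·k. Then 1261·k ≡ 13593 − 1117 ≡ 12476 (mod 33084).
Need 1261⁻¹ mod 33084. Extended Euclid on (33084, 1261):
33084 = 26·1261 + 298
1261 = 4·298 + 69
298 = 4·69 + 22
69 = 3·22 + 3
22 = 7·3 + 1
3 = 3·1 + 0
Back-substitute:
1 = 22 − 7·3
1 = −7·69 + 22·22
1 = 22·298 − 95·69
1 = −95·1261 + 402·298
1 = 402·33084 − 10547·1261
1261⁻¹ ≡ 22537 (mod 33084), so k ≡ 22537·12476 ≡ 23780 (mod 33084).
x = 1117 + 1261·23780 = 29987697.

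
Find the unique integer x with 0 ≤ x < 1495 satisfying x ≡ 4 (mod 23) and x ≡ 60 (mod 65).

970

Write x = 4 + 23·k. Then 23·k ≡ 60 − 4 ≡ 56 (mod 65).
Need 23⁻¹ mod 65. Extended Euclid on (65, 23):
65 = 2·23 + 19
23 = 1·19 + 4
19 = 4·4 + 3
4 = 1·3 + 1
3 = 3·1 + 0
Back-substitute:
1 = 4 − 3
1 = −19 + 5·4
1 = 5·23 − 6·19
1 = −6·65 + 17·23
23⁻¹ ≡ 17 (mod 65), so k ≡ 17·56 ≡ 42 (mod 65).
x = 4 + 23·42 = 970.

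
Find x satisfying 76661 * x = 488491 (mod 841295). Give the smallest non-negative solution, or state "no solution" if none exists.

no solution

gcd(76661, 841295):
841295 = 10*76661 + 74685
76661 = 1*74685 + 1976
74685 = 37*1976 + 1573
1976 = 1*1573 + 403
1573 = 3*403 + 364
403 = 1*364 + 39
364 = 9*39 + 13
39 = 3*13 + 0
gcd = 13, but 13 ∤ 488491, so the congruence has no solution.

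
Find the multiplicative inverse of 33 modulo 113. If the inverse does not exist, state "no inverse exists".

24

Extended Euclidean algorithm:
113 = 3·33 + 14
33 = 2·14 + 5
14 = 2·5 + 4
5 = 1·4 + 1
4 = 4·1 + 0
gcd = 1, so the inverse exists. Back-substitute:
1 = 5 − 4
1 = −14 + 3·5
1 = 3·33 − 7·14
1 = −7·113 + 24·33
So 33·24 ≡ 1 (mod 113).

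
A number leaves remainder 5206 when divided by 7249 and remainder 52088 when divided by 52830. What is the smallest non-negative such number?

75017858

Write x = 5206 + 7249·k. Then 7249·k ≡ 52088 − 5206 ≡ 46882 (mod 52830).
Need 7249⁻¹ mod 52830. Extended Euclid on (52830, 7249):
52830 = 7×7249 + 2087
7249 = 3×2087 + 988
2087 = 2×988 + 111
988 = 8×111 + 100
111 = 1×100 + 11
100 = 9×11 + 1
11 = 11×1 + 0
Back-substitute:
1 = 100 − 9·11
1 = −9·111 + 10·100
1 = 10·988 − 89·111
1 = −89·2087 + 188·988
1 = 188·7249 − 653·2087
1 = −653·52830 + 4759·7249
7249⁻¹ ≡ 4759 (mod 52830), so k ≡ 4759·46882 ≡ 10348 (mod 52830).
x = 5206 + 7249·10348 = 75017858.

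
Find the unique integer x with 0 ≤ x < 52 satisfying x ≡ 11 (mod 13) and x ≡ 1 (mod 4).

Write x = 11 + 13·k. Then 13·k ≡ 1 − 11 ≡ 2 (mod 4).
Need 13⁻¹ mod 4. Extended Euclid on (4, 1):
4 = 4*1 + 0
13⁻¹ ≡ 1 (mod 4), so k ≡ 1·2 ≡ 2 (mod 4).
x = 11 + 13·2 = 37.

37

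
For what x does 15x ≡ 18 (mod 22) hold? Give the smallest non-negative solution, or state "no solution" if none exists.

First find gcd(15, 22):
22 = 1×15 + 7
15 = 2×7 + 1
7 = 7×1 + 0
gcd = 1, so a unique solution mod 22 exists.
Back-substitute for the Bézout coefficients:
1 = 15 − 2·7
1 = −2·22 + 3·15
So 15·(3) ≡ 1 (mod 22), giving 15⁻¹ ≡ 3.
x ≡ 15⁻¹·18 ≡ 3·18 ≡ 10 (mod 22).

10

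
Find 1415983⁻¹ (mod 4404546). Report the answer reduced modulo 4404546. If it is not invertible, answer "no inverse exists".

Extended Euclidean algorithm:
4404546 = 3·1415983 + 156597
1415983 = 9·156597 + 6610
156597 = 23·6610 + 4567
6610 = 1·4567 + 2043
4567 = 2·2043 + 481
2043 = 4·481 + 119
481 = 4·119 + 5
119 = 23·5 + 4
5 = 1·4 + 1
4 = 4·1 + 0
Since gcd(1415983, 4404546) = 1, back-substitute to write 1 as a combination:
1 = 5 − 4
1 = −119 + 24·5
1 = 24·481 − 97·119
1 = −97·2043 + 412·481
1 = 412·4567 − 921·2043
1 = −921·6610 + 1333·4567
1 = 1333·156597 − 31580·6610
1 = −31580·1415983 + 285553·156597
1 = 285553·4404546 − 888239·1415983
Thus 1415983·(-888239) ≡ 1 (mod 4404546); reducing, -888239 mod 4404546 = 3516307.

3516307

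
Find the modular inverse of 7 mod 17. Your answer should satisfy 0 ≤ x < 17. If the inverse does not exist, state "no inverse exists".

5

Run Euclid on (17, 7):
17 = 2*7 + 3
7 = 2*3 + 1
3 = 3*1 + 0
Since gcd(7, 17) = 1, back-substitute to write 1 as a combination:
1 = 7 − 2·3
1 = −2·17 + 5·7
So 7·5 ≡ 1 (mod 17).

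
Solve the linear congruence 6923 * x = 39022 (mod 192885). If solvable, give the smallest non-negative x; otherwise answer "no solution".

gcd(6923, 192885):
192885 = 27×6923 + 5964
6923 = 1×5964 + 959
5964 = 6×959 + 210
959 = 4×210 + 119
210 = 1×119 + 91
119 = 1×91 + 28
91 = 3×28 + 7
28 = 4×7 + 0
gcd = 7, but 7 ∤ 39022, so the congruence has no solution.

no solution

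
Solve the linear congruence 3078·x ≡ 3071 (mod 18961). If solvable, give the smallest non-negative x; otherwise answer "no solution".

3001

First find gcd(3078, 18961):
18961 = 6×3078 + 493
3078 = 6×493 + 120
493 = 4×120 + 13
120 = 9×13 + 3
13 = 4×3 + 1
3 = 3×1 + 0
gcd = 1, so a unique solution mod 18961 exists.
Back-substitute for the Bézout coefficients:
1 = 13 − 4·3
1 = −4·120 + 37·13
1 = 37·493 − 152·120
1 = −152·3078 + 949·493
1 = 949·18961 − 5846·3078
So 3078·(-5846) ≡ 1 (mod 18961), giving 3078⁻¹ ≡ 13115.
x ≡ 3078⁻¹·3071 ≡ 13115·3071 ≡ 3001 (mod 18961).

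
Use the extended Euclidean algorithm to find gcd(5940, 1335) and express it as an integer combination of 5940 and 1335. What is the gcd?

Repeated division:
5940 = 4*1335 + 600
1335 = 2*600 + 135
600 = 4*135 + 60
135 = 2*60 + 15
60 = 4*15 + 0
gcd(5940, 1335) = 15.
Express as a combination:
15 = 135 − 2·60
15 = −2·600 + 9·135
15 = 9·1335 − 20·600
15 = −20·5940 + 89·1335
So 15 = (-20)·5940 + (89)·1335.

15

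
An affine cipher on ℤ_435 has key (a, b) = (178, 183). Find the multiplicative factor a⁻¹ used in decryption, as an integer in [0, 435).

22

Extended Euclidean algorithm:
435 = 2·178 + 79
178 = 2·79 + 20
79 = 3·20 + 19
20 = 1·19 + 1
19 = 19·1 + 0
Since gcd(178, 435) = 1, back-substitute to write 1 as a combination:
1 = 20 − 19
1 = −79 + 4·20
1 = 4·178 − 9·79
1 = −9·435 + 22·178
So 178·22 ≡ 1 (mod 435).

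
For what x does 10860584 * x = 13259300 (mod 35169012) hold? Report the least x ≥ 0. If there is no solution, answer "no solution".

7946200

First find gcd(10860584, 35169012):
35169012 = 3*10860584 + 2587260
10860584 = 4*2587260 + 511544
2587260 = 5*511544 + 29540
511544 = 17*29540 + 9364
29540 = 3*9364 + 1448
9364 = 6*1448 + 676
1448 = 2*676 + 96
676 = 7*96 + 4
96 = 24*4 + 0
gcd = 4 and 4 | 13259300, so solutions exist. Divide through by 4: 2715146x ≡ 3314825 (mod 8792253).
Now find 2715146⁻¹ mod 8792253:
8792253 = 3*2715146 + 646815
2715146 = 4*646815 + 127886
646815 = 5*127886 + 7385
127886 = 17*7385 + 2341
7385 = 3*2341 + 362
2341 = 6*362 + 169
362 = 2*169 + 24
169 = 7*24 + 1
24 = 24*1 + 0
Back-substitute:
1 = 169 − 7·24
1 = −7·362 + 15·169
1 = 15·2341 − 97·362
1 = −97·7385 + 306·2341
1 = 306·127886 − 5299·7385
1 = −5299·646815 + 26801·127886
1 = 26801·2715146 − 112503·646815
1 = −112503·8792253 + 364310·2715146
So 2715146⁻¹ ≡ 364310 (mod 8792253).
Then x ≡ 364310·3314825 ≡ 7946200 (mod 8792253); the smallest non-negative solution is x = 7946200.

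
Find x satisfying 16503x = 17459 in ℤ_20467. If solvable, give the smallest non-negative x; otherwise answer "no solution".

First find gcd(16503, 20467):
20467 = 1·16503 + 3964
16503 = 4·3964 + 647
3964 = 6·647 + 82
647 = 7·82 + 73
82 = 1·73 + 9
73 = 8·9 + 1
9 = 9·1 + 0
gcd = 1, so a unique solution mod 20467 exists.
Back-substitute for the Bézout coefficients:
1 = 73 − 8·9
1 = −8·82 + 9·73
1 = 9·647 − 71·82
1 = −71·3964 + 435·647
1 = 435·16503 − 1811·3964
1 = −1811·20467 + 2246·16503
So 16503·(2246) ≡ 1 (mod 20467), giving 16503⁻¹ ≡ 2246.
x ≡ 16503⁻¹·17459 ≡ 2246·17459 ≡ 18609 (mod 20467).

18609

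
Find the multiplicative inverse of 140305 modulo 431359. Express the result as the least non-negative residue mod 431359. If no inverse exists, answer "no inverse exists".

326493

Apply the Euclidean algorithm to 431359 and 140305:
431359 = 3×140305 + 10444
140305 = 13×10444 + 4533
10444 = 2×4533 + 1378
4533 = 3×1378 + 399
1378 = 3×399 + 181
399 = 2×181 + 37
181 = 4×37 + 33
37 = 1×33 + 4
33 = 8×4 + 1
4 = 4×1 + 0
The gcd is 1. Working backward:
1 = 33 − 8·4
1 = −8·37 + 9·33
1 = 9·181 − 44·37
1 = −44·399 + 97·181
1 = 97·1378 − 335·399
1 = −335·4533 + 1102·1378
1 = 1102·10444 − 2539·4533
1 = −2539·140305 + 34109·10444
1 = 34109·431359 − 104866·140305
So 140305·(-104866) ≡ 1 (mod 431359), and -104866 ≡ 326493 (mod 431359).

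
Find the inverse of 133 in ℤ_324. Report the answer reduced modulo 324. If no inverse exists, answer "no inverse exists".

Apply the Euclidean algorithm to 324 and 133:
324 = 2×133 + 58
133 = 2×58 + 17
58 = 3×17 + 7
17 = 2×7 + 3
7 = 2×3 + 1
3 = 3×1 + 0
Since gcd(133, 324) = 1, back-substitute to write 1 as a combination:
1 = 7 − 2·3
1 = −2·17 + 5·7
1 = 5·58 − 17·17
1 = −17·133 + 39·58
1 = 39·324 − 95·133
Thus 133·(-95) ≡ 1 (mod 324); reducing, -95 mod 324 = 229.

229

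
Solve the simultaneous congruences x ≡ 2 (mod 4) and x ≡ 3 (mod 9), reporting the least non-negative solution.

Write x = 2 + 4·k. Then 4·k ≡ 3 − 2 ≡ 1 (mod 9).
Need 4⁻¹ mod 9. Extended Euclid on (9, 4):
9 = 2*4 + 1
4 = 4*1 + 0
Back-substitute:
1 = 9 − 2·4
4⁻¹ ≡ 7 (mod 9), so k ≡ 7·1 ≡ 7 (mod 9).
x = 2 + 4·7 = 30.

30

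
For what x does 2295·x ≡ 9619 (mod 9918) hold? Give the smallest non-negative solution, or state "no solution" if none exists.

no solution

gcd(2295, 9918):
9918 = 4·2295 + 738
2295 = 3·738 + 81
738 = 9·81 + 9
81 = 9·9 + 0
gcd = 9, but 9 ∤ 9619, so the congruence has no solution.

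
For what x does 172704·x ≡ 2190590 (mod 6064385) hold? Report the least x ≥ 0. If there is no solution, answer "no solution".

5363305

First find gcd(172704, 6064385):
6064385 = 35*172704 + 19745
172704 = 8*19745 + 14744
19745 = 1*14744 + 5001
14744 = 2*5001 + 4742
5001 = 1*4742 + 259
4742 = 18*259 + 80
259 = 3*80 + 19
80 = 4*19 + 4
19 = 4*4 + 3
4 = 1*3 + 1
3 = 3*1 + 0
gcd = 1, so a unique solution mod 6064385 exists.
Back-substitute for the Bézout coefficients:
1 = 4 − 3
1 = −19 + 5·4
1 = 5·80 − 21·19
1 = −21·259 + 68·80
1 = 68·4742 − 1245·259
1 = −1245·5001 + 1313·4742
1 = 1313·14744 − 3871·5001
1 = −3871·19745 + 5184·14744
1 = 5184·172704 − 45343·19745
1 = −45343·6064385 + 1592189·172704
So 172704·(1592189) ≡ 1 (mod 6064385), giving 172704⁻¹ ≡ 1592189.
x ≡ 172704⁻¹·2190590 ≡ 1592189·2190590 ≡ 5363305 (mod 6064385).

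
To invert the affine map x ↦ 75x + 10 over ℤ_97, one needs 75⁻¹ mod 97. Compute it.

22

gcd(97, 75) by repeated division:
97 = 1*75 + 22
75 = 3*22 + 9
22 = 2*9 + 4
9 = 2*4 + 1
4 = 4*1 + 0
The gcd is 1. Working backward:
1 = 9 − 2·4
1 = −2·22 + 5·9
1 = 5·75 − 17·22
1 = −17·97 + 22·75
So 75·22 ≡ 1 (mod 97).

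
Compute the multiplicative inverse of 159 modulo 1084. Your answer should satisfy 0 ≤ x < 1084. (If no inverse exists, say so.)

75

Extended Euclidean algorithm:
1084 = 6×159 + 130
159 = 1×130 + 29
130 = 4×29 + 14
29 = 2×14 + 1
14 = 14×1 + 0
gcd = 1, so the inverse exists. Back-substitute:
1 = 29 − 2·14
1 = −2·130 + 9·29
1 = 9·159 − 11·130
1 = −11·1084 + 75·159
So 159·75 ≡ 1 (mod 1084).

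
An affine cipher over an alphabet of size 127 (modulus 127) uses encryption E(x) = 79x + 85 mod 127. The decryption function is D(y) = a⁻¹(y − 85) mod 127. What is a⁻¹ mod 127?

gcd(127, 79) by repeated division:
127 = 1*79 + 48
79 = 1*48 + 31
48 = 1*31 + 17
31 = 1*17 + 14
17 = 1*14 + 3
14 = 4*3 + 2
3 = 1*2 + 1
2 = 2*1 + 0
The gcd is 1. Working backward:
1 = 3 − 2
1 = −14 + 5·3
1 = 5·17 − 6·14
1 = −6·31 + 11·17
1 = 11·48 − 17·31
1 = −17·79 + 28·48
1 = 28·127 − 45·79
Thus 79·(-45) ≡ 1 (mod 127); reducing, -45 mod 127 = 82.

82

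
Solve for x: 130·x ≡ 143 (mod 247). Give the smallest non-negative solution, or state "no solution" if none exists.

3

First find gcd(130, 247):
247 = 1×130 + 117
130 = 1×117 + 13
117 = 9×13 + 0
gcd = 13 and 13 | 143, so solutions exist. Divide through by 13: 10x ≡ 11 (mod 19).
Now find 10⁻¹ mod 19:
19 = 1×10 + 9
10 = 1×9 + 1
9 = 9×1 + 0
Back-substitute:
1 = 10 − 9
1 = −19 + 2·10
So 10⁻¹ ≡ 2 (mod 19).
Then x ≡ 2·11 ≡ 3 (mod 19); the smallest non-negative solution is x = 3.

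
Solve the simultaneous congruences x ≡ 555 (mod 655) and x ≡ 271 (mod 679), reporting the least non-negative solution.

Write x = 555 + 655·k. Then 655·k ≡ 271 − 555 ≡ 395 (mod 679).
Need 655⁻¹ mod 679. Extended Euclid on (679, 655):
679 = 1*655 + 24
655 = 27*24 + 7
24 = 3*7 + 3
7 = 2*3 + 1
3 = 3*1 + 0
Back-substitute:
1 = 7 − 2·3
1 = −2·24 + 7·7
1 = 7·655 − 191·24
1 = −191·679 + 198·655
655⁻¹ ≡ 198 (mod 679), so k ≡ 198·395 ≡ 125 (mod 679).
x = 555 + 655·125 = 82430.

82430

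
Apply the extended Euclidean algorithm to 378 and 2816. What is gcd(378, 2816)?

2

Euclidean algorithm:
2816 = 7·378 + 170
378 = 2·170 + 38
170 = 4·38 + 18
38 = 2·18 + 2
18 = 9·2 + 0
gcd(378, 2816) = 2.
Working backward:
2 = 38 − 2·18
2 = −2·170 + 9·38
2 = 9·378 − 20·170
2 = −20·2816 + 149·378
So 2 = (-20)·2816 + (149)·378.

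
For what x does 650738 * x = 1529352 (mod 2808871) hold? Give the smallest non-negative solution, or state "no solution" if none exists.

First find gcd(650738, 2808871):
2808871 = 4×650738 + 205919
650738 = 3×205919 + 32981
205919 = 6×32981 + 8033
32981 = 4×8033 + 849
8033 = 9×849 + 392
849 = 2×392 + 65
392 = 6×65 + 2
65 = 32×2 + 1
2 = 2×1 + 0
gcd = 1, so a unique solution mod 2808871 exists.
Back-substitute for the Bézout coefficients:
1 = 65 − 32·2
1 = −32·392 + 193·65
1 = 193·849 − 418·392
1 = −418·8033 + 3955·849
1 = 3955·32981 − 16238·8033
1 = −16238·205919 + 101383·32981
1 = 101383·650738 − 320387·205919
1 = −320387·2808871 + 1382931·650738
So 650738·(1382931) ≡ 1 (mod 2808871), giving 650738⁻¹ ≡ 1382931.
x ≡ 650738⁻¹·1529352 ≡ 1382931·1529352 ≡ 1120455 (mod 2808871).

1120455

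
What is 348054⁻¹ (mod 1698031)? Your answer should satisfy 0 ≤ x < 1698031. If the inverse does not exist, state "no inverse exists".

1156409

gcd(1698031, 348054) by repeated division:
1698031 = 4·348054 + 305815
348054 = 1·305815 + 42239
305815 = 7·42239 + 10142
42239 = 4·10142 + 1671
10142 = 6·1671 + 116
1671 = 14·116 + 47
116 = 2·47 + 22
47 = 2·22 + 3
22 = 7·3 + 1
3 = 3·1 + 0
The gcd is 1. Working backward:
1 = 22 − 7·3
1 = −7·47 + 15·22
1 = 15·116 − 37·47
1 = −37·1671 + 533·116
1 = 533·10142 − 3235·1671
1 = −3235·42239 + 13473·10142
1 = 13473·305815 − 97546·42239
1 = −97546·348054 + 111019·305815
1 = 111019·1698031 − 541622·348054
Thus 348054·(-541622) ≡ 1 (mod 1698031); reducing, -541622 mod 1698031 = 1156409.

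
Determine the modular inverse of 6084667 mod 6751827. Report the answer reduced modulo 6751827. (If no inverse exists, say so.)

Run Euclid on (6751827, 6084667):
6751827 = 1*6084667 + 667160
6084667 = 9*667160 + 80227
667160 = 8*80227 + 25344
80227 = 3*25344 + 4195
25344 = 6*4195 + 174
4195 = 24*174 + 19
174 = 9*19 + 3
19 = 6*3 + 1
3 = 3*1 + 0
gcd = 1, so the inverse exists. Back-substitute:
1 = 19 − 6·3
1 = −6·174 + 55·19
1 = 55·4195 − 1326·174
1 = −1326·25344 + 8011·4195
1 = 8011·80227 − 25359·25344
1 = −25359·667160 + 210883·80227
1 = 210883·6084667 − 1923306·667160
1 = −1923306·6751827 + 2134189·6084667
So 6084667·2134189 ≡ 1 (mod 6751827).

2134189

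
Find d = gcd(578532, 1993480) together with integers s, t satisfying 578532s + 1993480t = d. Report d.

4

Repeated division:
1993480 = 3*578532 + 257884
578532 = 2*257884 + 62764
257884 = 4*62764 + 6828
62764 = 9*6828 + 1312
6828 = 5*1312 + 268
1312 = 4*268 + 240
268 = 1*240 + 28
240 = 8*28 + 16
28 = 1*16 + 12
16 = 1*12 + 4
12 = 3*4 + 0
gcd(578532, 1993480) = 4.
Working backward:
4 = 16 − 12
4 = −28 + 2·16
4 = 2·240 − 17·28
4 = −17·268 + 19·240
4 = 19·1312 − 93·268
4 = −93·6828 + 484·1312
4 = 484·62764 − 4449·6828
4 = −4449·257884 + 18280·62764
4 = 18280·578532 − 41009·257884
4 = −41009·1993480 + 141307·578532
So 4 = (-41009)·1993480 + (141307)·578532.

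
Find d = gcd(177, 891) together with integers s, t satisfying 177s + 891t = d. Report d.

Euclidean algorithm:
891 = 5·177 + 6
177 = 29·6 + 3
6 = 2·3 + 0
gcd(177, 891) = 3.
Express as a combination:
3 = 177 − 29·6
3 = −29·891 + 146·177
So 3 = (-29)·891 + (146)·177.

3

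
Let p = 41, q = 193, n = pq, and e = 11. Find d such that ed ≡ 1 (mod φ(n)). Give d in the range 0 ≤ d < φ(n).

3491

φ(n) = (p−1)(q−1) = 40·192 = 7680.
Need d with 11·d ≡ 1 (mod 7680). Apply the extended Euclidean algorithm:
7680 = 698*11 + 2
11 = 5*2 + 1
2 = 2*1 + 0
Back-substitute:
1 = 11 − 5·2
1 = −5·7680 + 3491·11
So 11·3491 ≡ 1 (mod 7680), hence d = 3491.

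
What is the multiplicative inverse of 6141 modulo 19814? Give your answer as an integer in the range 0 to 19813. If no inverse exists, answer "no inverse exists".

17891

Run Euclid on (19814, 6141):
19814 = 3*6141 + 1391
6141 = 4*1391 + 577
1391 = 2*577 + 237
577 = 2*237 + 103
237 = 2*103 + 31
103 = 3*31 + 10
31 = 3*10 + 1
10 = 10*1 + 0
The gcd is 1. Working backward:
1 = 31 − 3·10
1 = −3·103 + 10·31
1 = 10·237 − 23·103
1 = −23·577 + 56·237
1 = 56·1391 − 135·577
1 = −135·6141 + 596·1391
1 = 596·19814 − 1923·6141
Thus 6141·(-1923) ≡ 1 (mod 19814); reducing, -1923 mod 19814 = 17891.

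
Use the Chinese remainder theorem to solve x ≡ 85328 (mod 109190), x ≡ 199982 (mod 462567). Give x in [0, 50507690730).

48578061188

Write x = 85328 + 109190·k. Then 109190·k ≡ 199982 − 85328 ≡ 114654 (mod 462567).
Need 109190⁻¹ mod 462567. Extended Euclid on (462567, 109190):
462567 = 4·109190 + 25807
109190 = 4·25807 + 5962
25807 = 4·5962 + 1959
5962 = 3·1959 + 85
1959 = 23·85 + 4
85 = 21·4 + 1
4 = 4·1 + 0
Back-substitute:
1 = 85 − 21·4
1 = −21·1959 + 484·85
1 = 484·5962 − 1473·1959
1 = −1473·25807 + 6376·5962
1 = 6376·109190 − 26977·25807
1 = −26977·462567 + 114284·109190
109190⁻¹ ≡ 114284 (mod 462567), so k ≡ 114284·114654 ≡ 444894 (mod 462567).
x = 85328 + 109190·444894 = 48578061188.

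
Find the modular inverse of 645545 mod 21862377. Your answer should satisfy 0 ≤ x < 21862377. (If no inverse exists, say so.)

Run Euclid on (21862377, 645545):
21862377 = 33×645545 + 559392
645545 = 1×559392 + 86153
559392 = 6×86153 + 42474
86153 = 2×42474 + 1205
42474 = 35×1205 + 299
1205 = 4×299 + 9
299 = 33×9 + 2
9 = 4×2 + 1
2 = 2×1 + 0
gcd = 1, so the inverse exists. Back-substitute:
1 = 9 − 4·2
1 = −4·299 + 133·9
1 = 133·1205 − 536·299
1 = −536·42474 + 18893·1205
1 = 18893·86153 − 38322·42474
1 = −38322·559392 + 248825·86153
1 = 248825·645545 − 287147·559392
1 = −287147·21862377 + 9724676·645545
So 645545·9724676 ≡ 1 (mod 21862377).

9724676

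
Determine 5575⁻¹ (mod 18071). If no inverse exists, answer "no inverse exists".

Apply the Euclidean algorithm to 18071 and 5575:
18071 = 3×5575 + 1346
5575 = 4×1346 + 191
1346 = 7×191 + 9
191 = 21×9 + 2
9 = 4×2 + 1
2 = 2×1 + 0
gcd = 1, so the inverse exists. Back-substitute:
1 = 9 − 4·2
1 = −4·191 + 85·9
1 = 85·1346 − 599·191
1 = −599·5575 + 2481·1346
1 = 2481·18071 − 8042·5575
Hence 5575⁻¹ ≡ -8042 ≡ 10029 (mod 18071).

10029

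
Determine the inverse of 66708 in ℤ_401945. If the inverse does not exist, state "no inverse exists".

Run Euclid on (401945, 66708):
401945 = 6×66708 + 1697
66708 = 39×1697 + 525
1697 = 3×525 + 122
525 = 4×122 + 37
122 = 3×37 + 11
37 = 3×11 + 4
11 = 2×4 + 3
4 = 1×3 + 1
3 = 3×1 + 0
Since gcd(66708, 401945) = 1, back-substitute to write 1 as a combination:
1 = 4 − 3
1 = −11 + 3·4
1 = 3·37 − 10·11
1 = −10·122 + 33·37
1 = 33·525 − 142·122
1 = −142·1697 + 459·525
1 = 459·66708 − 18043·1697
1 = −18043·401945 + 108717·66708
So 66708·108717 ≡ 1 (mod 401945).

108717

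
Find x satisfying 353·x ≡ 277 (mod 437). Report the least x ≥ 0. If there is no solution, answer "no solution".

210

First find gcd(353, 437):
437 = 1*353 + 84
353 = 4*84 + 17
84 = 4*17 + 16
17 = 1*16 + 1
16 = 16*1 + 0
gcd = 1, so a unique solution mod 437 exists.
Back-substitute for the Bézout coefficients:
1 = 17 − 16
1 = −84 + 5·17
1 = 5·353 − 21·84
1 = −21·437 + 26·353
So 353·(26) ≡ 1 (mod 437), giving 353⁻¹ ≡ 26.
x ≡ 353⁻¹·277 ≡ 26·277 ≡ 210 (mod 437).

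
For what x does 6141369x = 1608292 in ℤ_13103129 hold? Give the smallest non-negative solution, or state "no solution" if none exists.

gcd(6141369, 13103129):
13103129 = 2*6141369 + 820391
6141369 = 7*820391 + 398632
820391 = 2*398632 + 23127
398632 = 17*23127 + 5473
23127 = 4*5473 + 1235
5473 = 4*1235 + 533
1235 = 2*533 + 169
533 = 3*169 + 26
169 = 6*26 + 13
26 = 2*13 + 0
gcd = 13, but 13 ∤ 1608292, so the congruence has no solution.

no solution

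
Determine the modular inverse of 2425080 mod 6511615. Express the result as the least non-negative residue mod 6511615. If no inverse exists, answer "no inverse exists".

Euclidean algorithm on 6511615, 2425080:
6511615 = 2*2425080 + 1661455
2425080 = 1*1661455 + 763625
1661455 = 2*763625 + 134205
763625 = 5*134205 + 92600
134205 = 1*92600 + 41605
92600 = 2*41605 + 9390
41605 = 4*9390 + 4045
9390 = 2*4045 + 1300
4045 = 3*1300 + 145
1300 = 8*145 + 140
145 = 1*140 + 5
140 = 28*5 + 0
gcd(2425080, 6511615) = 5 ≠ 1, so 2425080 has no multiplicative inverse modulo 6511615.

no inverse exists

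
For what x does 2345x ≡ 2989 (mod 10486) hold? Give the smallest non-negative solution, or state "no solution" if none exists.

833

First find gcd(2345, 10486):
10486 = 4*2345 + 1106
2345 = 2*1106 + 133
1106 = 8*133 + 42
133 = 3*42 + 7
42 = 6*7 + 0
gcd = 7 and 7 | 2989, so solutions exist. Divide through by 7: 335x ≡ 427 (mod 1498).
Now find 335⁻¹ mod 1498:
1498 = 4×335 + 158
335 = 2×158 + 19
158 = 8×19 + 6
19 = 3×6 + 1
6 = 6×1 + 0
Back-substitute:
1 = 19 − 3·6
1 = −3·158 + 25·19
1 = 25·335 − 53·158
1 = −53·1498 + 237·335
So 335⁻¹ ≡ 237 (mod 1498).
Then x ≡ 237·427 ≡ 833 (mod 1498); the smallest non-negative solution is x = 833.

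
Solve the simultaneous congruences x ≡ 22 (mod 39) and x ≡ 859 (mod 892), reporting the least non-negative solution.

Write x = 22 + 39·k. Then 39·k ≡ 859 − 22 ≡ 837 (mod 892).
Need 39⁻¹ mod 892. Extended Euclid on (892, 39):
892 = 22*39 + 34
39 = 1*34 + 5
34 = 6*5 + 4
5 = 1*4 + 1
4 = 4*1 + 0
Back-substitute:
1 = 5 − 4
1 = −34 + 7·5
1 = 7·39 − 8·34
1 = −8·892 + 183·39
39⁻¹ ≡ 183 (mod 892), so k ≡ 183·837 ≡ 639 (mod 892).
x = 22 + 39·639 = 24943.

24943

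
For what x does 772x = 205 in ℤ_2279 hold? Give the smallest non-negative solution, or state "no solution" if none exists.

263

First find gcd(772, 2279):
2279 = 2*772 + 735
772 = 1*735 + 37
735 = 19*37 + 32
37 = 1*32 + 5
32 = 6*5 + 2
5 = 2*2 + 1
2 = 2*1 + 0
gcd = 1, so a unique solution mod 2279 exists.
Back-substitute for the Bézout coefficients:
1 = 5 − 2·2
1 = −2·32 + 13·5
1 = 13·37 − 15·32
1 = −15·735 + 298·37
1 = 298·772 − 313·735
1 = −313·2279 + 924·772
So 772·(924) ≡ 1 (mod 2279), giving 772⁻¹ ≡ 924.
x ≡ 772⁻¹·205 ≡ 924·205 ≡ 263 (mod 2279).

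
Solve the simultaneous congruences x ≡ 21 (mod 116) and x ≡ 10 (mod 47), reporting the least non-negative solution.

2689

Write x = 21 + 116·k. Then 116·k ≡ 10 − 21 ≡ 36 (mod 47).
Need 116⁻¹ mod 47. Extended Euclid on (47, 22):
47 = 2*22 + 3
22 = 7*3 + 1
3 = 3*1 + 0
Back-substitute:
1 = 22 − 7·3
1 = −7·47 + 15·22
116⁻¹ ≡ 15 (mod 47), so k ≡ 15·36 ≡ 23 (mod 47).
x = 21 + 116·23 = 2689.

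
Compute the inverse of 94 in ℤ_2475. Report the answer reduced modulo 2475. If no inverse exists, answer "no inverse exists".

Apply the Euclidean algorithm to 2475 and 94:
2475 = 26*94 + 31
94 = 3*31 + 1
31 = 31*1 + 0
Since gcd(94, 2475) = 1, back-substitute to write 1 as a combination:
1 = 94 − 3·31
1 = −3·2475 + 79·94
So 94·79 ≡ 1 (mod 2475).

79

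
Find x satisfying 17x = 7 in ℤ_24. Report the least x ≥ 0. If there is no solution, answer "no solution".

First find gcd(17, 24):
24 = 1*17 + 7
17 = 2*7 + 3
7 = 2*3 + 1
3 = 3*1 + 0
gcd = 1, so a unique solution mod 24 exists.
Back-substitute for the Bézout coefficients:
1 = 7 − 2·3
1 = −2·17 + 5·7
1 = 5·24 − 7·17
So 17·(-7) ≡ 1 (mod 24), giving 17⁻¹ ≡ 17.
x ≡ 17⁻¹·7 ≡ 17·7 ≡ 23 (mod 24).

23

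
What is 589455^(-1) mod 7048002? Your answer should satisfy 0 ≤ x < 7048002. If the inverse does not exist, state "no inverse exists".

no inverse exists

Euclidean algorithm on 7048002, 589455:
7048002 = 11×589455 + 563997
589455 = 1×563997 + 25458
563997 = 22×25458 + 3921
25458 = 6×3921 + 1932
3921 = 2×1932 + 57
1932 = 33×57 + 51
57 = 1×51 + 6
51 = 8×6 + 3
6 = 2×3 + 0
gcd(589455, 7048002) = 3 ≠ 1, so 589455 has no multiplicative inverse modulo 7048002.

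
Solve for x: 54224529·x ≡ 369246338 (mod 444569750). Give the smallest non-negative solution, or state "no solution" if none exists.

First find gcd(54224529, 444569750):
444569750 = 8·54224529 + 10773518
54224529 = 5·10773518 + 356939
10773518 = 30·356939 + 65348
356939 = 5·65348 + 30199
65348 = 2·30199 + 4950
30199 = 6·4950 + 499
4950 = 9·499 + 459
499 = 1·459 + 40
459 = 11·40 + 19
40 = 2·19 + 2
19 = 9·2 + 1
2 = 2·1 + 0
gcd = 1, so a unique solution mod 444569750 exists.
Back-substitute for the Bézout coefficients:
1 = 19 − 9·2
1 = −9·40 + 19·19
1 = 19·459 − 218·40
1 = −218·499 + 237·459
1 = 237·4950 − 2351·499
1 = −2351·30199 + 14343·4950
1 = 14343·65348 − 31037·30199
1 = −31037·356939 + 169528·65348
1 = 169528·10773518 − 5116877·356939
1 = −5116877·54224529 + 25753913·10773518
1 = 25753913·444569750 − 211148181·54224529
So 54224529·(-211148181) ≡ 1 (mod 444569750), giving 54224529⁻¹ ≡ 233421569.
x ≡ 54224529⁻¹·369246338 ≡ 233421569·369246338 ≡ 425097572 (mod 444569750).

425097572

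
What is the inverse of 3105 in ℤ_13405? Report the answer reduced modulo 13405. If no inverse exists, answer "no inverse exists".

Compute gcd(3105, 13405):
13405 = 4×3105 + 985
3105 = 3×985 + 150
985 = 6×150 + 85
150 = 1×85 + 65
85 = 1×65 + 20
65 = 3×20 + 5
20 = 4×5 + 0
Since gcd = 5 > 1, 3105 is not a unit mod 13405.

no inverse exists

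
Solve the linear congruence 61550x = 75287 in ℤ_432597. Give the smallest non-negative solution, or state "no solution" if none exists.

274312

First find gcd(61550, 432597):
432597 = 7*61550 + 1747
61550 = 35*1747 + 405
1747 = 4*405 + 127
405 = 3*127 + 24
127 = 5*24 + 7
24 = 3*7 + 3
7 = 2*3 + 1
3 = 3*1 + 0
gcd = 1, so a unique solution mod 432597 exists.
Back-substitute for the Bézout coefficients:
1 = 7 − 2·3
1 = −2·24 + 7·7
1 = 7·127 − 37·24
1 = −37·405 + 118·127
1 = 118·1747 − 509·405
1 = −509·61550 + 17933·1747
1 = 17933·432597 − 126040·61550
So 61550·(-126040) ≡ 1 (mod 432597), giving 61550⁻¹ ≡ 306557.
x ≡ 61550⁻¹·75287 ≡ 306557·75287 ≡ 274312 (mod 432597).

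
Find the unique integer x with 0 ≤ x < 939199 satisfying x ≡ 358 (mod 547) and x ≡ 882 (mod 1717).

Write x = 358 + 547·k. Then 547·k ≡ 882 − 358 ≡ 524 (mod 1717).
Need 547⁻¹ mod 1717. Extended Euclid on (1717, 547):
1717 = 3×547 + 76
547 = 7×76 + 15
76 = 5×15 + 1
15 = 15×1 + 0
Back-substitute:
1 = 76 − 5·15
1 = −5·547 + 36·76
1 = 36·1717 − 113·547
547⁻¹ ≡ 1604 (mod 1717), so k ≡ 1604·524 ≡ 883 (mod 1717).
x = 358 + 547·883 = 483359.

483359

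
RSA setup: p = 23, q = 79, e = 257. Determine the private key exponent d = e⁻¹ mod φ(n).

641

φ(n) = (p−1)(q−1) = 22·78 = 1716.
Need d with 257·d ≡ 1 (mod 1716). Apply the extended Euclidean algorithm:
1716 = 6·257 + 174
257 = 1·174 + 83
174 = 2·83 + 8
83 = 10·8 + 3
8 = 2·3 + 2
3 = 1·2 + 1
2 = 2·1 + 0
Back-substitute:
1 = 3 − 2
1 = −8 + 3·3
1 = 3·83 − 31·8
1 = −31·174 + 65·83
1 = 65·257 − 96·174
1 = −96·1716 + 641·257
So 257·641 ≡ 1 (mod 1716), hence d = 641.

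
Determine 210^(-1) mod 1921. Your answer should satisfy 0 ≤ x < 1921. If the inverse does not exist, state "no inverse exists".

1363

Run Euclid on (1921, 210):
1921 = 9×210 + 31
210 = 6×31 + 24
31 = 1×24 + 7
24 = 3×7 + 3
7 = 2×3 + 1
3 = 3×1 + 0
Since gcd(210, 1921) = 1, back-substitute to write 1 as a combination:
1 = 7 − 2·3
1 = −2·24 + 7·7
1 = 7·31 − 9·24
1 = −9·210 + 61·31
1 = 61·1921 − 558·210
Thus 210·(-558) ≡ 1 (mod 1921); reducing, -558 mod 1921 = 1363.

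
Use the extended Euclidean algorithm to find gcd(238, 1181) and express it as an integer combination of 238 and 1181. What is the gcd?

Repeated division:
1181 = 4·238 + 229
238 = 1·229 + 9
229 = 25·9 + 4
9 = 2·4 + 1
4 = 4·1 + 0
gcd(238, 1181) = 1.
Back-substituting:
1 = 9 − 2·4
1 = −2·229 + 51·9
1 = 51·238 − 53·229
1 = −53·1181 + 263·238
So 1 = (-53)·1181 + (263)·238.

1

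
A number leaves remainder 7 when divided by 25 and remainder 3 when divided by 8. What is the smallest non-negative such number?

107

Write x = 7 + 25·k. Then 25·k ≡ 3 − 7 ≡ 4 (mod 8).
Need 25⁻¹ mod 8. Extended Euclid on (8, 1):
8 = 8·1 + 0
25⁻¹ ≡ 1 (mod 8), so k ≡ 1·4 ≡ 4 (mod 8).
x = 7 + 25·4 = 107.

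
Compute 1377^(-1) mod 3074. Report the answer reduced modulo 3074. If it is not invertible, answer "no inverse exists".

Run Euclid on (3074, 1377):
3074 = 2×1377 + 320
1377 = 4×320 + 97
320 = 3×97 + 29
97 = 3×29 + 10
29 = 2×10 + 9
10 = 1×9 + 1
9 = 9×1 + 0
Since gcd(1377, 3074) = 1, back-substitute to write 1 as a combination:
1 = 10 − 9
1 = −29 + 3·10
1 = 3·97 − 10·29
1 = −10·320 + 33·97
1 = 33·1377 − 142·320
1 = −142·3074 + 317·1377
So 1377·317 ≡ 1 (mod 3074).

317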